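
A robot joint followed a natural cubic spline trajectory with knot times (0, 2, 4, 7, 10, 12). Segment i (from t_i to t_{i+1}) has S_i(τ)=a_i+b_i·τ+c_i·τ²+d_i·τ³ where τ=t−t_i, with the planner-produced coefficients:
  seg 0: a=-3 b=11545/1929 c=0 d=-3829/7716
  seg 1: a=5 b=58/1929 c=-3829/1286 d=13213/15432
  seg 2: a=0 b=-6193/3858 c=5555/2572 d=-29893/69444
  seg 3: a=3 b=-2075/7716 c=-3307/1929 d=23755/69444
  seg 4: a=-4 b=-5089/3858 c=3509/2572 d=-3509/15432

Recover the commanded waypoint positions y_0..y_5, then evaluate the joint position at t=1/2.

y_0 = S_0(0) = a_0 = -3
y_1 = S_1(0) = a_1 = 5
y_2 = S_2(0) = a_2 = 0
y_3 = S_3(0) = a_3 = 3
y_4 = S_4(0) = a_4 = -4
y_5 = S_4(2) = -3
t_q=1/2 is in segment 0 (τ=1/2); S_0(τ)=-1431/20576

y_0=-3 y_1=5 y_2=0 y_3=3 y_4=-4 y_5=-3
S(1/2) = -1431/20576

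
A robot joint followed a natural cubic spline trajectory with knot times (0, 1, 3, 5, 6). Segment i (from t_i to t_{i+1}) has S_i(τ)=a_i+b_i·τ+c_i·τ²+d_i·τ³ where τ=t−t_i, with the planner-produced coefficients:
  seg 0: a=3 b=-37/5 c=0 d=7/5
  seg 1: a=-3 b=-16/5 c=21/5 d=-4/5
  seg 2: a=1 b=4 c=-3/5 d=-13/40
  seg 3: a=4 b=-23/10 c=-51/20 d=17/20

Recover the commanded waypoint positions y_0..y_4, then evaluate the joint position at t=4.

y_0=3 y_1=-3 y_2=1 y_3=4 y_4=0
S(4) = 163/40

y_0 = S_0(0) = a_0 = 3
y_1 = S_1(0) = a_1 = -3
y_2 = S_2(0) = a_2 = 1
y_3 = S_3(0) = a_3 = 4
y_4 = S_3(1) = 0
t_q=4 is in segment 2 (τ=1); S_2(τ)=163/40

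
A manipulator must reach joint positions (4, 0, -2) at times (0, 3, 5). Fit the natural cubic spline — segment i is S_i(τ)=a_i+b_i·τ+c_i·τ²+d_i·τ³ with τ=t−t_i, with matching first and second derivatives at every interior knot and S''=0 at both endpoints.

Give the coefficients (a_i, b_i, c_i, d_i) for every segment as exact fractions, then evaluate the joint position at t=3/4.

  seg 0: a=4 b=-43/30 c=0 d=1/90
  seg 1: a=0 b=-17/15 c=1/10 d=-1/60
S(3/4) = 375/128

Δ: Δ0=-4/3, Δ1=-1
row 1: diag=10, rhs=2; c'=1/5, d'=1/5
back: M1=1/5
M: M0=0, M1=1/5, M2=0
seg 0: a=4, c=M0/2=0, d=(M1−M0)/(6·3)=1/90, b=Δ0−h0·(2M0+M1)/6=-43/30
seg 1: a=0, c=M1/2=1/10, d=(M2−M1)/(6·2)=-1/60, b=Δ1−h1·(2M1+M2)/6=-17/15
t_q=3/4 → seg 0, τ=3/4; S=4+-43/30·τ+0·τ²+1/90·τ³=375/128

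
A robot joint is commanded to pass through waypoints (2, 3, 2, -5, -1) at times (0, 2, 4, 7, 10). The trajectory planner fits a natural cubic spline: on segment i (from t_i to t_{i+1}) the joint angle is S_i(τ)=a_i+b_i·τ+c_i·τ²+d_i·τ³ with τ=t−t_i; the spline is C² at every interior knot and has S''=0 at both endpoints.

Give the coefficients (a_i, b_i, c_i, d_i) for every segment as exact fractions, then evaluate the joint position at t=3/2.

  seg 0: a=2 b=17/28 c=0 d=-3/112
  seg 1: a=3 b=2/7 c=-9/56 d=-13/112
  seg 2: a=2 b=-7/4 c=-6/7 d=167/756
  seg 3: a=-5 b=-13/14 c=95/84 d=-95/756
S(3/2) = 361/128

Δ: Δ0=1/2, Δ1=-1/2, Δ2=-7/3, Δ3=4/3
row 1: diag=8, rhs=-6; c'=1/4, d'=-3/4
row 2: denom=10−2·1/4=19/2; d'=(-11−2·-3/4)/(19/2)=-1
row 3: denom=12−3·6/19=210/19; d'=(22−3·-1)/(210/19)=95/42
back: M3=95/42
back: M2=-1−6/19·95/42=-12/7
back: M1=-3/4−1/4·-12/7=-9/28
M: M0=0, M1=-9/28, M2=-12/7, M3=95/42, M4=0
seg 0: a=2, c=M0/2=0, d=(M1−M0)/(6·2)=-3/112, b=Δ0−h0·(2M0+M1)/6=17/28
seg 1: a=3, c=M1/2=-9/56, d=(M2−M1)/(6·2)=-13/112, b=Δ1−h1·(2M1+M2)/6=2/7
seg 2: a=2, c=M2/2=-6/7, d=(M3−M2)/(6·3)=167/756, b=Δ2−h2·(2M2+M3)/6=-7/4
seg 3: a=-5, c=M3/2=95/84, d=(M4−M3)/(6·3)=-95/756, b=Δ3−h3·(2M3+M4)/6=-13/14
t_q=3/2 → seg 0, τ=3/2; S=2+17/28·τ+0·τ²+-3/112·τ³=361/128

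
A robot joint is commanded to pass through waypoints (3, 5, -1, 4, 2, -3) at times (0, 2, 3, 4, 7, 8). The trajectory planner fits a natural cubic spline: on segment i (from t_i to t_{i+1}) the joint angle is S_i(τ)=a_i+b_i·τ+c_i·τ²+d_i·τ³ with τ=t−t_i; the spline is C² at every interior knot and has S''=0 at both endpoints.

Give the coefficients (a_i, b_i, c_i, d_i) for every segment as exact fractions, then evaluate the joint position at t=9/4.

  seg 0: a=3 b=16379/3651 c=0 d=-3182/3651
  seg 1: a=5 b=-21805/3651 c=-6364/1217 d=18991/3651
  seg 2: a=-1 b=-3016/3651 c=12627/1217 d=-16610/3651
  seg 3: a=4 b=22916/3651 c=-3983/1217 d=3499/10953
  seg 4: a=2 b=-17287/3651 c=-484/1217 d=484/3651
S(9/4) = 254021/77888

Δ: Δ0=1, Δ1=-6, Δ2=5, Δ3=-2/3, Δ4=-5
row 1: diag=6, rhs=-42; c'=1/6, d'=-7
row 2: denom=4−1·1/6=23/6; d'=(66−1·-7)/(23/6)=438/23
row 3: denom=8−1·6/23=178/23; d'=(-34−1·438/23)/(178/23)=-610/89
row 4: denom=8−3·69/178=1217/178; d'=(-26−3·-610/89)/(1217/178)=-968/1217
back: M4=-968/1217
back: M3=-610/89−69/178·-968/1217=-7966/1217
back: M2=438/23−6/23·-7966/1217=25254/1217
back: M1=-7−1/6·25254/1217=-12728/1217
M: M0=0, M1=-12728/1217, M2=25254/1217, M3=-7966/1217, M4=-968/1217, M5=0
seg 0: a=3, c=M0/2=0, d=(M1−M0)/(6·2)=-3182/3651, b=Δ0−h0·(2M0+M1)/6=16379/3651
seg 1: a=5, c=M1/2=-6364/1217, d=(M2−M1)/(6·1)=18991/3651, b=Δ1−h1·(2M1+M2)/6=-21805/3651
seg 2: a=-1, c=M2/2=12627/1217, d=(M3−M2)/(6·1)=-16610/3651, b=Δ2−h2·(2M2+M3)/6=-3016/3651
seg 3: a=4, c=M3/2=-3983/1217, d=(M4−M3)/(6·3)=3499/10953, b=Δ3−h3·(2M3+M4)/6=22916/3651
seg 4: a=2, c=M4/2=-484/1217, d=(M5−M4)/(6·1)=484/3651, b=Δ4−h4·(2M4+M5)/6=-17287/3651
t_q=9/4 → seg 1, τ=1/4; S=5+-21805/3651·τ+-6364/1217·τ²+18991/3651·τ³=254021/77888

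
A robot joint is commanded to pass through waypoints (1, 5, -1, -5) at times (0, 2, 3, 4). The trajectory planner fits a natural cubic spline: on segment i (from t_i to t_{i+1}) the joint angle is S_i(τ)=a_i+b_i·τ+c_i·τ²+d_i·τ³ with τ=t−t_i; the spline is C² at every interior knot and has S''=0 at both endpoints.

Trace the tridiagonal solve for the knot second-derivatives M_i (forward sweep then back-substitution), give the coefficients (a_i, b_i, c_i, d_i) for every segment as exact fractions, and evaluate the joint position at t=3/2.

Δ: Δ0=2, Δ1=-6, Δ2=-4
row 1: diag=6, rhs=-48; c'=1/6, d'=-8
row 2: denom=4−1·1/6=23/6; d'=(12−1·-8)/(23/6)=120/23
back: M2=120/23
back: M1=-8−1/6·120/23=-204/23
M: M0=0, M1=-204/23, M2=120/23, M3=0
seg 0: a=1, c=M0/2=0, d=(M1−M0)/(6·2)=-17/23, b=Δ0−h0·(2M0+M1)/6=114/23
seg 1: a=5, c=M1/2=-102/23, d=(M2−M1)/(6·1)=54/23, b=Δ1−h1·(2M1+M2)/6=-90/23
seg 2: a=-1, c=M2/2=60/23, d=(M3−M2)/(6·1)=-20/23, b=Δ2−h2·(2M2+M3)/6=-132/23
t_q=3/2 → seg 0, τ=3/2; S=1+114/23·τ+0·τ²+-17/23·τ³=1093/184

  seg 0: a=1 b=114/23 c=0 d=-17/23
  seg 1: a=5 b=-90/23 c=-102/23 d=54/23
  seg 2: a=-1 b=-132/23 c=60/23 d=-20/23
S(3/2) = 1093/184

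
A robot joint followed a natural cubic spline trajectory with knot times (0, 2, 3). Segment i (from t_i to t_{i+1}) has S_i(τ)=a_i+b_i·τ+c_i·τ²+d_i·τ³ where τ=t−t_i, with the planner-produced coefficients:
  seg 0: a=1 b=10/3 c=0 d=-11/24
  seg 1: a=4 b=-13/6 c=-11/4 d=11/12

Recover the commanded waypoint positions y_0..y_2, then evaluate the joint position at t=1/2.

y_0 = S_0(0) = a_0 = 1
y_1 = S_1(0) = a_1 = 4
y_2 = S_1(1) = 0
t_q=1/2 is in segment 0 (τ=1/2); S_0(τ)=167/64

y_0=1 y_1=4 y_2=0
S(1/2) = 167/64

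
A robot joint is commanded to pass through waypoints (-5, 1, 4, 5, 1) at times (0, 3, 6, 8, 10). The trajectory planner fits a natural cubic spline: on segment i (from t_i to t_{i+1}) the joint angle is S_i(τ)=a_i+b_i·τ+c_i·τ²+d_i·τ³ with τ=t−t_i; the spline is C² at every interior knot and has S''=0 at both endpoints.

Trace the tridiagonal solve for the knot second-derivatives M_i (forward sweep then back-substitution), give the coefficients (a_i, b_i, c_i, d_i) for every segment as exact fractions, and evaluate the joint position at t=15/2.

Δ: Δ0=2, Δ1=1, Δ2=1/2, Δ3=-2
row 1: diag=12, rhs=-6; c'=1/4, d'=-1/2
row 2: denom=10−3·1/4=37/4; d'=(-3−3·-1/2)/(37/4)=-6/37
row 3: denom=8−2·8/37=280/37; d'=(-15−2·-6/37)/(280/37)=-543/280
back: M3=-543/280
back: M2=-6/37−8/37·-543/280=9/35
back: M1=-1/2−1/4·9/35=-79/140
M: M0=0, M1=-79/140, M2=9/35, M3=-543/280, M4=0
seg 0: a=-5, c=M0/2=0, d=(M1−M0)/(6·3)=-79/2520, b=Δ0−h0·(2M0+M1)/6=639/280
seg 1: a=1, c=M1/2=-79/280, d=(M2−M1)/(6·3)=23/504, b=Δ1−h1·(2M1+M2)/6=201/140
seg 2: a=4, c=M2/2=9/70, d=(M3−M2)/(6·2)=-41/224, b=Δ2−h2·(2M2+M3)/6=39/40
seg 3: a=5, c=M3/2=-543/560, d=(M4−M3)/(6·2)=181/1120, b=Δ3−h3·(2M3+M4)/6=-99/140
t_q=15/2 → seg 2, τ=3/2; S=4+39/40·τ+9/70·τ²+-41/224·τ³=46001/8960

  seg 0: a=-5 b=639/280 c=0 d=-79/2520
  seg 1: a=1 b=201/140 c=-79/280 d=23/504
  seg 2: a=4 b=39/40 c=9/70 d=-41/224
  seg 3: a=5 b=-99/140 c=-543/560 d=181/1120
S(15/2) = 46001/8960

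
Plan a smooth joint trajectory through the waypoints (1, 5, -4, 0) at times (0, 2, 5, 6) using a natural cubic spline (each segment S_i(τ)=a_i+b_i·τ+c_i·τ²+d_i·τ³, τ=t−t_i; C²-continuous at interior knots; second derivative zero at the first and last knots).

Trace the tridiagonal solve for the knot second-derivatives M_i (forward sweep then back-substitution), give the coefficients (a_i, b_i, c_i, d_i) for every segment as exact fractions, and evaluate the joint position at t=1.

  seg 0: a=1 b=264/71 c=0 d=-61/142
  seg 1: a=5 b=-102/71 c=-183/71 d=146/213
  seg 2: a=-4 b=114/71 c=255/71 d=-85/71
S(1) = 609/142

Δ: Δ0=2, Δ1=-3, Δ2=4
row 1: diag=10, rhs=-30; c'=3/10, d'=-3
row 2: denom=8−3·3/10=71/10; d'=(42−3·-3)/(71/10)=510/71
back: M2=510/71
back: M1=-3−3/10·510/71=-366/71
M: M0=0, M1=-366/71, M2=510/71, M3=0
seg 0: a=1, c=M0/2=0, d=(M1−M0)/(6·2)=-61/142, b=Δ0−h0·(2M0+M1)/6=264/71
seg 1: a=5, c=M1/2=-183/71, d=(M2−M1)/(6·3)=146/213, b=Δ1−h1·(2M1+M2)/6=-102/71
seg 2: a=-4, c=M2/2=255/71, d=(M3−M2)/(6·1)=-85/71, b=Δ2−h2·(2M2+M3)/6=114/71
t_q=1 → seg 0, τ=1; S=1+264/71·τ+0·τ²+-61/142·τ³=609/142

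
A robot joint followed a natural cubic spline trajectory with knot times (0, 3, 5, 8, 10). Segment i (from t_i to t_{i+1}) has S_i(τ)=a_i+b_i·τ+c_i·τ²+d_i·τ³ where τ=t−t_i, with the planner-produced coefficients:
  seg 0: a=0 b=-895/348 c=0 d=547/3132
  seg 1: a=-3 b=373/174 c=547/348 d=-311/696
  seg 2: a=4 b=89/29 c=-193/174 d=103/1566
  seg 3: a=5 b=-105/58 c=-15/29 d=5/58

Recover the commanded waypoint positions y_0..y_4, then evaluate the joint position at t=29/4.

y_0=0 y_1=-3 y_2=4 y_3=5 y_4=0
S(29/4) = 773/128

y_0 = S_0(0) = a_0 = 0
y_1 = S_1(0) = a_1 = -3
y_2 = S_2(0) = a_2 = 4
y_3 = S_3(0) = a_3 = 5
y_4 = S_3(2) = 0
t_q=29/4 is in segment 2 (τ=9/4); S_2(τ)=773/128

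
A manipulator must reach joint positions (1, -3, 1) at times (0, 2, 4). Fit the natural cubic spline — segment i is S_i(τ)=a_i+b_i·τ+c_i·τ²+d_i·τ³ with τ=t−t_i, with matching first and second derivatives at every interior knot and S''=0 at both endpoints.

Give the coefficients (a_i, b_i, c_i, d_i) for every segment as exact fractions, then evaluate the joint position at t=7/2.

Δ: Δ0=-2, Δ1=2
row 1: diag=8, rhs=24; c'=1/4, d'=3
back: M1=3
M: M0=0, M1=3, M2=0
seg 0: a=1, c=M0/2=0, d=(M1−M0)/(6·2)=1/4, b=Δ0−h0·(2M0+M1)/6=-3
seg 1: a=-3, c=M1/2=3/2, d=(M2−M1)/(6·2)=-1/4, b=Δ1−h1·(2M1+M2)/6=0
t_q=7/2 → seg 1, τ=3/2; S=-3+0·τ+3/2·τ²+-1/4·τ³=-15/32

  seg 0: a=1 b=-3 c=0 d=1/4
  seg 1: a=-3 b=0 c=3/2 d=-1/4
S(7/2) = -15/32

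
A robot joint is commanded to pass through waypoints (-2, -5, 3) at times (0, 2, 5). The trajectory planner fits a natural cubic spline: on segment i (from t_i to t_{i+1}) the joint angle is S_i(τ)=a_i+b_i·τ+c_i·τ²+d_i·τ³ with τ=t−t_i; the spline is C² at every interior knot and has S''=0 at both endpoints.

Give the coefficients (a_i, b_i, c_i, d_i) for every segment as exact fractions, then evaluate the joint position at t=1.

Δ: Δ0=-3/2, Δ1=8/3
row 1: diag=10, rhs=25; c'=3/10, d'=5/2
back: M1=5/2
M: M0=0, M1=5/2, M2=0
seg 0: a=-2, c=M0/2=0, d=(M1−M0)/(6·2)=5/24, b=Δ0−h0·(2M0+M1)/6=-7/3
seg 1: a=-5, c=M1/2=5/4, d=(M2−M1)/(6·3)=-5/36, b=Δ1−h1·(2M1+M2)/6=1/6
t_q=1 → seg 0, τ=1; S=-2+-7/3·τ+0·τ²+5/24·τ³=-33/8

  seg 0: a=-2 b=-7/3 c=0 d=5/24
  seg 1: a=-5 b=1/6 c=5/4 d=-5/36
S(1) = -33/8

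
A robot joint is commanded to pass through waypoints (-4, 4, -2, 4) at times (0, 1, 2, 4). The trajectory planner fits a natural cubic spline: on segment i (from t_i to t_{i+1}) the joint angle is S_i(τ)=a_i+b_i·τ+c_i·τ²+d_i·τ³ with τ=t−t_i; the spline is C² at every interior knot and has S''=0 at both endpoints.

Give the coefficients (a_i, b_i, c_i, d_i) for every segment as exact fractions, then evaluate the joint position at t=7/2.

  seg 0: a=-4 b=277/23 c=0 d=-93/23
  seg 1: a=4 b=-2/23 c=-279/23 d=143/23
  seg 2: a=-2 b=-131/23 c=150/23 d=-25/23
S(7/2) = 85/184

Δ: Δ0=8, Δ1=-6, Δ2=3
row 1: diag=4, rhs=-84; c'=1/4, d'=-21
row 2: denom=6−1·1/4=23/4; d'=(54−1·-21)/(23/4)=300/23
back: M2=300/23
back: M1=-21−1/4·300/23=-558/23
M: M0=0, M1=-558/23, M2=300/23, M3=0
seg 0: a=-4, c=M0/2=0, d=(M1−M0)/(6·1)=-93/23, b=Δ0−h0·(2M0+M1)/6=277/23
seg 1: a=4, c=M1/2=-279/23, d=(M2−M1)/(6·1)=143/23, b=Δ1−h1·(2M1+M2)/6=-2/23
seg 2: a=-2, c=M2/2=150/23, d=(M3−M2)/(6·2)=-25/23, b=Δ2−h2·(2M2+M3)/6=-131/23
t_q=7/2 → seg 2, τ=3/2; S=-2+-131/23·τ+150/23·τ²+-25/23·τ³=85/184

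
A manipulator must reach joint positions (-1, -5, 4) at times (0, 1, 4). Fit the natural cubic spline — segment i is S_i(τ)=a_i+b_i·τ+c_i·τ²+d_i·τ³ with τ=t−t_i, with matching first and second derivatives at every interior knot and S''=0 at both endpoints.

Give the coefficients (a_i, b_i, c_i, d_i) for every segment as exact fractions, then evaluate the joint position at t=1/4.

  seg 0: a=-1 b=-39/8 c=0 d=7/8
  seg 1: a=-5 b=-9/4 c=21/8 d=-7/24
S(1/4) = -1129/512

Δ: Δ0=-4, Δ1=3
row 1: diag=8, rhs=42; c'=3/8, d'=21/4
back: M1=21/4
M: M0=0, M1=21/4, M2=0
seg 0: a=-1, c=M0/2=0, d=(M1−M0)/(6·1)=7/8, b=Δ0−h0·(2M0+M1)/6=-39/8
seg 1: a=-5, c=M1/2=21/8, d=(M2−M1)/(6·3)=-7/24, b=Δ1−h1·(2M1+M2)/6=-9/4
t_q=1/4 → seg 0, τ=1/4; S=-1+-39/8·τ+0·τ²+7/8·τ³=-1129/512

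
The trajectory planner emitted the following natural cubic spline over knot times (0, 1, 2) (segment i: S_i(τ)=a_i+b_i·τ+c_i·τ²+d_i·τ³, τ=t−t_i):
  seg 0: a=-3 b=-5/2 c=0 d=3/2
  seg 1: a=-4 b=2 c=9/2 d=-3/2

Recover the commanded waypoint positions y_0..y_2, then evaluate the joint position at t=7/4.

y_0=-3 y_1=-4 y_2=1
S(7/4) = -77/128

y_0 = S_0(0) = a_0 = -3
y_1 = S_1(0) = a_1 = -4
y_2 = S_1(1) = 1
t_q=7/4 is in segment 1 (τ=3/4); S_1(τ)=-77/128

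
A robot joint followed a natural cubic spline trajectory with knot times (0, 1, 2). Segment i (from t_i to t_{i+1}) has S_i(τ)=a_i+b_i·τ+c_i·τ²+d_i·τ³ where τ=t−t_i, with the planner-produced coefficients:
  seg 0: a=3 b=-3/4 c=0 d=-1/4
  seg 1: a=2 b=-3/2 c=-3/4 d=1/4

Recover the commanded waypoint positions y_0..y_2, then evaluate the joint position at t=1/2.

y_0 = S_0(0) = a_0 = 3
y_1 = S_1(0) = a_1 = 2
y_2 = S_1(1) = 0
t_q=1/2 is in segment 0 (τ=1/2); S_0(τ)=83/32

y_0=3 y_1=2 y_2=0
S(1/2) = 83/32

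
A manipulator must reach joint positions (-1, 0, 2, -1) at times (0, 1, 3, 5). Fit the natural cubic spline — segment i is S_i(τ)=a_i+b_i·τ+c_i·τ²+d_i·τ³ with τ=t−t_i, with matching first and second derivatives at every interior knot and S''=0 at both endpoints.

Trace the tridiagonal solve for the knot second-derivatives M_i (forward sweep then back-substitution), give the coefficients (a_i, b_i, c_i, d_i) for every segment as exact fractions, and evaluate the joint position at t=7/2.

  seg 0: a=-1 b=39/44 c=0 d=5/44
  seg 1: a=0 b=27/22 c=15/44 d=-5/22
  seg 2: a=2 b=-3/22 c=-45/44 d=15/88
S(7/2) = 1195/704

Δ: Δ0=1, Δ1=1, Δ2=-3/2
row 1: diag=6, rhs=0; c'=1/3, d'=0
row 2: denom=8−2·1/3=22/3; d'=(-15−2·0)/(22/3)=-45/22
back: M2=-45/22
back: M1=0−1/3·-45/22=15/22
M: M0=0, M1=15/22, M2=-45/22, M3=0
seg 0: a=-1, c=M0/2=0, d=(M1−M0)/(6·1)=5/44, b=Δ0−h0·(2M0+M1)/6=39/44
seg 1: a=0, c=M1/2=15/44, d=(M2−M1)/(6·2)=-5/22, b=Δ1−h1·(2M1+M2)/6=27/22
seg 2: a=2, c=M2/2=-45/44, d=(M3−M2)/(6·2)=15/88, b=Δ2−h2·(2M2+M3)/6=-3/22
t_q=7/2 → seg 2, τ=1/2; S=2+-3/22·τ+-45/44·τ²+15/88·τ³=1195/704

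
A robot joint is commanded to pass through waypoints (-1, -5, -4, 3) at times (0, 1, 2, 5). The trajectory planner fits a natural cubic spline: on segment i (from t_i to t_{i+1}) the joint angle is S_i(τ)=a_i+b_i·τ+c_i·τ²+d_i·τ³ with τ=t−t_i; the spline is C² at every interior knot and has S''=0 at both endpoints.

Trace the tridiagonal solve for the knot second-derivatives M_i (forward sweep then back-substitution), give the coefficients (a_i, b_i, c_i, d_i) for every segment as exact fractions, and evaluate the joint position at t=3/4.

Δ: Δ0=-4, Δ1=1, Δ2=7/3
row 1: diag=4, rhs=30; c'=1/4, d'=15/2
row 2: denom=8−1·1/4=31/4; d'=(8−1·15/2)/(31/4)=2/31
back: M2=2/31
back: M1=15/2−1/4·2/31=232/31
M: M0=0, M1=232/31, M2=2/31, M3=0
seg 0: a=-1, c=M0/2=0, d=(M1−M0)/(6·1)=116/93, b=Δ0−h0·(2M0+M1)/6=-488/93
seg 1: a=-5, c=M1/2=116/31, d=(M2−M1)/(6·1)=-115/93, b=Δ1−h1·(2M1+M2)/6=-140/93
seg 2: a=-4, c=M2/2=1/31, d=(M3−M2)/(6·3)=-1/279, b=Δ2−h2·(2M2+M3)/6=211/93
t_q=3/4 → seg 0, τ=3/4; S=-1+-488/93·τ+0·τ²+116/93·τ³=-2187/496

  seg 0: a=-1 b=-488/93 c=0 d=116/93
  seg 1: a=-5 b=-140/93 c=116/31 d=-115/93
  seg 2: a=-4 b=211/93 c=1/31 d=-1/279
S(3/4) = -2187/496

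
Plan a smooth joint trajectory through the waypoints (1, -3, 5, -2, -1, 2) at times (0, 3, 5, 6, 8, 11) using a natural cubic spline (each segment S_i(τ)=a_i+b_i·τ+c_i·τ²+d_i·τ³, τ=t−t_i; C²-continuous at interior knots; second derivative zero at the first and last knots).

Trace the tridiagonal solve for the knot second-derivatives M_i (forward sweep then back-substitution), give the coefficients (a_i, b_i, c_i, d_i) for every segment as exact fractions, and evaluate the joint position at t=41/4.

Δ: Δ0=-4/3, Δ1=4, Δ2=-7, Δ3=1/2, Δ4=1
row 1: diag=10, rhs=32; c'=1/5, d'=16/5
row 2: denom=6−2·1/5=28/5; d'=(-66−2·16/5)/(28/5)=-181/14
row 3: denom=6−1·5/28=163/28; d'=(45−1·-181/14)/(163/28)=1622/163
row 4: denom=10−2·56/163=1518/163; d'=(3−2·1622/163)/(1518/163)=-2755/1518
back: M4=-2755/1518
back: M3=1622/163−56/163·-2755/1518=8026/759
back: M2=-181/14−5/28·8026/759=-11246/759
back: M1=16/5−1/5·-11246/759=4678/759
M: M0=0, M1=4678/759, M2=-11246/759, M3=8026/759, M4=-2755/1518, M5=0
seg 0: a=1, c=M0/2=0, d=(M1−M0)/(6·3)=2339/6831, b=Δ0−h0·(2M0+M1)/6=-1117/253
seg 1: a=-3, c=M1/2=2339/759, d=(M2−M1)/(6·2)=-1327/759, b=Δ1−h1·(2M1+M2)/6=1222/253
seg 2: a=5, c=M2/2=-5623/759, d=(M3−M2)/(6·1)=292/69, b=Δ2−h2·(2M2+M3)/6=-2902/759
seg 3: a=-2, c=M3/2=4013/759, d=(M4−M3)/(6·2)=-6269/6072, b=Δ3−h3·(2M3+M4)/6=-1504/253
seg 4: a=-1, c=M4/2=-2755/3036, d=(M5−M4)/(6·3)=2755/27324, b=Δ4−h4·(2M4+M5)/6=4273/1518
t_q=41/4 → seg 4, τ=9/4; S=-1+4273/1518·τ+-2755/3036·τ²+2755/27324·τ³=122285/64768

  seg 0: a=1 b=-1117/253 c=0 d=2339/6831
  seg 1: a=-3 b=1222/253 c=2339/759 d=-1327/759
  seg 2: a=5 b=-2902/759 c=-5623/759 d=292/69
  seg 3: a=-2 b=-1504/253 c=4013/759 d=-6269/6072
  seg 4: a=-1 b=4273/1518 c=-2755/3036 d=2755/27324
S(41/4) = 122285/64768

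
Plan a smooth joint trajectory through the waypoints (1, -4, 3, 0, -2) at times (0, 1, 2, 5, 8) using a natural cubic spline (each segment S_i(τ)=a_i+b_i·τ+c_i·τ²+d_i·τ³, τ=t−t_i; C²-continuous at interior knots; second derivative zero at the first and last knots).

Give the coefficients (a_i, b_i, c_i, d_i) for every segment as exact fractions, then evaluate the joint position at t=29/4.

Δ: Δ0=-5, Δ1=7, Δ2=-1, Δ3=-2/3
row 1: diag=4, rhs=72; c'=1/4, d'=18
row 2: denom=8−1·1/4=31/4; d'=(-48−1·18)/(31/4)=-264/31
row 3: denom=12−3·12/31=336/31; d'=(2−3·-264/31)/(336/31)=61/24
back: M3=61/24
back: M2=-264/31−12/31·61/24=-19/2
back: M1=18−1/4·-19/2=163/8
M: M0=0, M1=163/8, M2=-19/2, M3=61/24, M4=0
seg 0: a=1, c=M0/2=0, d=(M1−M0)/(6·1)=163/48, b=Δ0−h0·(2M0+M1)/6=-403/48
seg 1: a=-4, c=M1/2=163/16, d=(M2−M1)/(6·1)=-239/48, b=Δ1−h1·(2M1+M2)/6=43/24
seg 2: a=3, c=M2/2=-19/4, d=(M3−M2)/(6·3)=289/432, b=Δ2−h2·(2M2+M3)/6=347/48
seg 3: a=0, c=M3/2=61/48, d=(M4−M3)/(6·3)=-61/432, b=Δ3−h3·(2M3+M4)/6=-77/24
t_q=29/4 → seg 3, τ=9/4; S=0+-77/24·τ+61/48·τ²+-61/432·τ³=-2451/1024

  seg 0: a=1 b=-403/48 c=0 d=163/48
  seg 1: a=-4 b=43/24 c=163/16 d=-239/48
  seg 2: a=3 b=347/48 c=-19/4 d=289/432
  seg 3: a=0 b=-77/24 c=61/48 d=-61/432
S(29/4) = -2451/1024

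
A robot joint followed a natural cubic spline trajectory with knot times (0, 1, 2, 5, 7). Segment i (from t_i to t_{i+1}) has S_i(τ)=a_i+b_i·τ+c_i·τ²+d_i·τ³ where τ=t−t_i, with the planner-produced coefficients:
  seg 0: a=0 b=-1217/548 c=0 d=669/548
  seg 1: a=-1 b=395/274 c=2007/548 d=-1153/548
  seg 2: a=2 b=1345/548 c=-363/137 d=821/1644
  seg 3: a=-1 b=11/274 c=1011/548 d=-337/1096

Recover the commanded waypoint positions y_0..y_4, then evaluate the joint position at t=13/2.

y_0=0 y_1=-1 y_2=2 y_3=-1 y_4=4
S(13/2) = 19057/8768

y_0 = S_0(0) = a_0 = 0
y_1 = S_1(0) = a_1 = -1
y_2 = S_2(0) = a_2 = 2
y_3 = S_3(0) = a_3 = -1
y_4 = S_3(2) = 4
t_q=13/2 is in segment 3 (τ=3/2); S_3(τ)=19057/8768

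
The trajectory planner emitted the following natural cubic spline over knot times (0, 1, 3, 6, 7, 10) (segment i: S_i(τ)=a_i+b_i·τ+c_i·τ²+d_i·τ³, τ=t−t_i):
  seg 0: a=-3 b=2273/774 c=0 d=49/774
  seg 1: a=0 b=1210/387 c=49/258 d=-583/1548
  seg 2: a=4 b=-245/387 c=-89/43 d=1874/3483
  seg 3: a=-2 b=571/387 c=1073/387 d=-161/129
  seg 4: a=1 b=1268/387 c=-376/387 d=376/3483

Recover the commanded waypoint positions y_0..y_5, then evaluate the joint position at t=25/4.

y_0 = S_0(0) = a_0 = -3
y_1 = S_1(0) = a_1 = 0
y_2 = S_2(0) = a_2 = 4
y_3 = S_3(0) = a_3 = -2
y_4 = S_4(0) = a_4 = 1
y_5 = S_4(3) = 5
t_q=25/4 is in segment 3 (τ=1/4); S_3(τ)=-12197/8256

y_0=-3 y_1=0 y_2=4 y_3=-2 y_4=1 y_5=5
S(25/4) = -12197/8256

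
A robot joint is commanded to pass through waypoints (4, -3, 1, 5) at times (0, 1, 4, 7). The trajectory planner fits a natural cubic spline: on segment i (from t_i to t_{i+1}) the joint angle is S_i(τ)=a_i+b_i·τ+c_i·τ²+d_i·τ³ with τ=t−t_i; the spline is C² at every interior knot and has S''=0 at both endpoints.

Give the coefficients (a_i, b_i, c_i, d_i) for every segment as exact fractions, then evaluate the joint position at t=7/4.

  seg 0: a=4 b=-709/87 c=0 d=100/87
  seg 1: a=-3 b=-409/87 c=100/29 d=-125/261
  seg 2: a=1 b=266/87 c=-25/29 d=25/261
S(7/4) = -8887/1856

Δ: Δ0=-7, Δ1=4/3, Δ2=4/3
row 1: diag=8, rhs=50; c'=3/8, d'=25/4
row 2: denom=12−3·3/8=87/8; d'=(0−3·25/4)/(87/8)=-50/29
back: M2=-50/29
back: M1=25/4−3/8·-50/29=200/29
M: M0=0, M1=200/29, M2=-50/29, M3=0
seg 0: a=4, c=M0/2=0, d=(M1−M0)/(6·1)=100/87, b=Δ0−h0·(2M0+M1)/6=-709/87
seg 1: a=-3, c=M1/2=100/29, d=(M2−M1)/(6·3)=-125/261, b=Δ1−h1·(2M1+M2)/6=-409/87
seg 2: a=1, c=M2/2=-25/29, d=(M3−M2)/(6·3)=25/261, b=Δ2−h2·(2M2+M3)/6=266/87
t_q=7/4 → seg 1, τ=3/4; S=-3+-409/87·τ+100/29·τ²+-125/261·τ³=-8887/1856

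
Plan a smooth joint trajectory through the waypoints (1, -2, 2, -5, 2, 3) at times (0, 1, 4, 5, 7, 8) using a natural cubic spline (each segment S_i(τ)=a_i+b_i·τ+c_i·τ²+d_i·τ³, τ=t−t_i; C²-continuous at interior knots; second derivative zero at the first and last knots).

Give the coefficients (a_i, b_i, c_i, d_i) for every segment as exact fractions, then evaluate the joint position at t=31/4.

  seg 0: a=1 b=-10835/2568 c=0 d=3131/2568
  seg 1: a=-2 b=-721/1284 c=3131/856 d=-7771/7704
  seg 2: a=2 b=-15023/2568 c=-580/107 d=10967/2568
  seg 3: a=-5 b=-4981/1284 c=6327/856 d=-4753/2568
  seg 4: a=2 b=4463/1284 c=-3179/856 d=3179/2568
S(31/4) = 166551/54784

Δ: Δ0=-3, Δ1=4/3, Δ2=-7, Δ3=7/2, Δ4=1
row 1: diag=8, rhs=26; c'=3/8, d'=13/4
row 2: denom=8−3·3/8=55/8; d'=(-50−3·13/4)/(55/8)=-478/55
row 3: denom=6−1·8/55=322/55; d'=(63−1·-478/55)/(322/55)=3943/322
row 4: denom=6−2·55/161=856/161; d'=(-15−2·3943/322)/(856/161)=-3179/428
back: M4=-3179/428
back: M3=3943/322−55/161·-3179/428=6327/428
back: M2=-478/55−8/55·6327/428=-1160/107
back: M1=13/4−3/8·-1160/107=3131/428
M: M0=0, M1=3131/428, M2=-1160/107, M3=6327/428, M4=-3179/428, M5=0
seg 0: a=1, c=M0/2=0, d=(M1−M0)/(6·1)=3131/2568, b=Δ0−h0·(2M0+M1)/6=-10835/2568
seg 1: a=-2, c=M1/2=3131/856, d=(M2−M1)/(6·3)=-7771/7704, b=Δ1−h1·(2M1+M2)/6=-721/1284
seg 2: a=2, c=M2/2=-580/107, d=(M3−M2)/(6·1)=10967/2568, b=Δ2−h2·(2M2+M3)/6=-15023/2568
seg 3: a=-5, c=M3/2=6327/856, d=(M4−M3)/(6·2)=-4753/2568, b=Δ3−h3·(2M3+M4)/6=-4981/1284
seg 4: a=2, c=M4/2=-3179/856, d=(M5−M4)/(6·1)=3179/2568, b=Δ4−h4·(2M4+M5)/6=4463/1284
t_q=31/4 → seg 4, τ=3/4; S=2+4463/1284·τ+-3179/856·τ²+3179/2568·τ³=166551/54784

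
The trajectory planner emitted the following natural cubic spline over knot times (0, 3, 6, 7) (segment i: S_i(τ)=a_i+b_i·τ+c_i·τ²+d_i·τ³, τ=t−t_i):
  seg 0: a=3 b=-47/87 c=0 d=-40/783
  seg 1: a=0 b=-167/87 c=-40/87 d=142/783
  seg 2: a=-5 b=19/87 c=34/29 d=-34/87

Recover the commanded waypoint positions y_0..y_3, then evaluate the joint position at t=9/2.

y_0=3 y_1=0 y_2=-5 y_3=-4
S(9/2) = -383/116

y_0 = S_0(0) = a_0 = 3
y_1 = S_1(0) = a_1 = 0
y_2 = S_2(0) = a_2 = -5
y_3 = S_2(1) = -4
t_q=9/2 is in segment 1 (τ=3/2); S_1(τ)=-383/116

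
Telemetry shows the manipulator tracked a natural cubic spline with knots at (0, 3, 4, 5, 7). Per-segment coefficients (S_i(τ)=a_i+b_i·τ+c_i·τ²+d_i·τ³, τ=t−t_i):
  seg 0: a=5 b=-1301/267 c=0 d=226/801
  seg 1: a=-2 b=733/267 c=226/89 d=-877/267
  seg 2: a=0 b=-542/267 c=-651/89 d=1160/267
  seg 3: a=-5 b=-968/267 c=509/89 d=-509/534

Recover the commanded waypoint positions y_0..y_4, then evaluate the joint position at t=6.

y_0=5 y_1=-2 y_2=0 y_3=-5 y_4=3
S(6) = -687/178

y_0 = S_0(0) = a_0 = 5
y_1 = S_1(0) = a_1 = -2
y_2 = S_2(0) = a_2 = 0
y_3 = S_3(0) = a_3 = -5
y_4 = S_3(2) = 3
t_q=6 is in segment 3 (τ=1); S_3(τ)=-687/178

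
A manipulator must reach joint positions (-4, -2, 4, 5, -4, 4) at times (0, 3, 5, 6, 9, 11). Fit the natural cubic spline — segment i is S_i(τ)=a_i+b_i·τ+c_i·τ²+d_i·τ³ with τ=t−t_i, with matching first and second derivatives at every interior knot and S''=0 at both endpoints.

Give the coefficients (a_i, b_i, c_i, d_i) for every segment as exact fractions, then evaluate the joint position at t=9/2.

  seg 0: a=-4 b=-407/1938 c=0 d=1699/17442
  seg 1: a=-2 b=2345/969 c=1699/1938 d=-379/1292
  seg 2: a=4 b=2332/969 c=-856/969 d=-169/323
  seg 3: a=5 b=-53/57 c=-2377/969 d=5125/8721
  seg 4: a=-4 b=212/969 c=916/323 d=-458/969
S(9/2) = 27003/10336

Δ: Δ0=2/3, Δ1=3, Δ2=1, Δ3=-3, Δ4=4
row 1: diag=10, rhs=14; c'=1/5, d'=7/5
row 2: denom=6−2·1/5=28/5; d'=(-12−2·7/5)/(28/5)=-37/14
row 3: denom=8−1·5/28=219/28; d'=(-24−1·-37/14)/(219/28)=-598/219
row 4: denom=10−3·28/73=646/73; d'=(42−3·-598/219)/(646/73)=1832/323
back: M4=1832/323
back: M3=-598/219−28/73·1832/323=-4754/969
back: M2=-37/14−5/28·-4754/969=-1712/969
back: M1=7/5−1/5·-1712/969=1699/969
M: M0=0, M1=1699/969, M2=-1712/969, M3=-4754/969, M4=1832/323, M5=0
seg 0: a=-4, c=M0/2=0, d=(M1−M0)/(6·3)=1699/17442, b=Δ0−h0·(2M0+M1)/6=-407/1938
seg 1: a=-2, c=M1/2=1699/1938, d=(M2−M1)/(6·2)=-379/1292, b=Δ1−h1·(2M1+M2)/6=2345/969
seg 2: a=4, c=M2/2=-856/969, d=(M3−M2)/(6·1)=-169/323, b=Δ2−h2·(2M2+M3)/6=2332/969
seg 3: a=5, c=M3/2=-2377/969, d=(M4−M3)/(6·3)=5125/8721, b=Δ3−h3·(2M3+M4)/6=-53/57
seg 4: a=-4, c=M4/2=916/323, d=(M5−M4)/(6·2)=-458/969, b=Δ4−h4·(2M4+M5)/6=212/969
t_q=9/2 → seg 1, τ=3/2; S=-2+2345/969·τ+1699/1938·τ²+-379/1292·τ³=27003/10336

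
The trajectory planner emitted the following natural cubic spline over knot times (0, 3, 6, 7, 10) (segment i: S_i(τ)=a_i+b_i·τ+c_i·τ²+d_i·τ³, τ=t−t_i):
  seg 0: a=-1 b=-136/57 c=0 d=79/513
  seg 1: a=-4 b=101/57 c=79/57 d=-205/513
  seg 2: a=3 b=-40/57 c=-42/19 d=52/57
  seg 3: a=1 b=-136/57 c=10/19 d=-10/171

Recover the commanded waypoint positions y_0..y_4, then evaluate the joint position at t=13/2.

y_0=-1 y_1=-4 y_2=3 y_3=1 y_4=-3
S(13/2) = 42/19

y_0 = S_0(0) = a_0 = -1
y_1 = S_1(0) = a_1 = -4
y_2 = S_2(0) = a_2 = 3
y_3 = S_3(0) = a_3 = 1
y_4 = S_3(3) = -3
t_q=13/2 is in segment 2 (τ=1/2); S_2(τ)=42/19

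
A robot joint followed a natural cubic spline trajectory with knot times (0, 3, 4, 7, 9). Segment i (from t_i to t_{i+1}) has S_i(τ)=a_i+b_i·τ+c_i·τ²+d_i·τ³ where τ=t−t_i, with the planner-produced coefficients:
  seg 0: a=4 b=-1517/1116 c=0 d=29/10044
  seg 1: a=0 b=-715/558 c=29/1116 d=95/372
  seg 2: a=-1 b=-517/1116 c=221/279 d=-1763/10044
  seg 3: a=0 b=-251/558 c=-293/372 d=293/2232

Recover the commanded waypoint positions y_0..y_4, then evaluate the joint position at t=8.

y_0=4 y_1=0 y_2=-1 y_3=0 y_4=-3
S(8) = -823/744

y_0 = S_0(0) = a_0 = 4
y_1 = S_1(0) = a_1 = 0
y_2 = S_2(0) = a_2 = -1
y_3 = S_3(0) = a_3 = 0
y_4 = S_3(2) = -3
t_q=8 is in segment 3 (τ=1); S_3(τ)=-823/744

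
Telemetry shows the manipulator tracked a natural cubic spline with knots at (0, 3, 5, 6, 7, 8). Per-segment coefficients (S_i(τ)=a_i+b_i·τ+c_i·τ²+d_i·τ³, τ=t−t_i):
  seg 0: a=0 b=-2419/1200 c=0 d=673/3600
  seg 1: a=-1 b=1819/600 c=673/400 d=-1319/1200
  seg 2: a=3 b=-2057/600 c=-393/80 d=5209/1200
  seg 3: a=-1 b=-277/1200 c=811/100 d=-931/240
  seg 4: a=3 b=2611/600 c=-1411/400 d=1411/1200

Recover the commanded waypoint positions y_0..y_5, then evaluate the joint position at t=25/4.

y_0 = S_0(0) = a_0 = 0
y_1 = S_1(0) = a_1 = -1
y_2 = S_2(0) = a_2 = 3
y_3 = S_3(0) = a_3 = -1
y_4 = S_4(0) = a_4 = 3
y_5 = S_4(1) = 5
t_q=25/4 is in segment 3 (τ=1/4); S_3(τ)=-15653/25600

y_0=0 y_1=-1 y_2=3 y_3=-1 y_4=3 y_5=5
S(25/4) = -15653/25600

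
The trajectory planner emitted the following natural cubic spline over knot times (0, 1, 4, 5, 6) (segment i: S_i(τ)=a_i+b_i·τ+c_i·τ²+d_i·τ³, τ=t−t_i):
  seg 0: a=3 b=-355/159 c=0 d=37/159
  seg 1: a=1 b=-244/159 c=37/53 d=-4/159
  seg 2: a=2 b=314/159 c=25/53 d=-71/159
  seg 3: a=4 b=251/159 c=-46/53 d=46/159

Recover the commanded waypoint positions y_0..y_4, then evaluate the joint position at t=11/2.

y_0 = S_0(0) = a_0 = 3
y_1 = S_1(0) = a_1 = 1
y_2 = S_2(0) = a_2 = 2
y_3 = S_3(0) = a_3 = 4
y_4 = S_3(1) = 5
t_q=11/2 is in segment 3 (τ=1/2); S_3(τ)=977/212

y_0=3 y_1=1 y_2=2 y_3=4 y_4=5
S(11/2) = 977/212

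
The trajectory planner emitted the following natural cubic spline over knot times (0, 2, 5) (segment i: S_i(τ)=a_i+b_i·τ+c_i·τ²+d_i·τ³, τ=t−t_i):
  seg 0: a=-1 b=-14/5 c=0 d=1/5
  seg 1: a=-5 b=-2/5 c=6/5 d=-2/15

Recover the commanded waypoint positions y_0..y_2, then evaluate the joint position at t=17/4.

y_0 = S_0(0) = a_0 = -1
y_1 = S_1(0) = a_1 = -5
y_2 = S_1(3) = 1
t_q=17/4 is in segment 1 (τ=9/4); S_1(τ)=-43/32

y_0=-1 y_1=-5 y_2=1
S(17/4) = -43/32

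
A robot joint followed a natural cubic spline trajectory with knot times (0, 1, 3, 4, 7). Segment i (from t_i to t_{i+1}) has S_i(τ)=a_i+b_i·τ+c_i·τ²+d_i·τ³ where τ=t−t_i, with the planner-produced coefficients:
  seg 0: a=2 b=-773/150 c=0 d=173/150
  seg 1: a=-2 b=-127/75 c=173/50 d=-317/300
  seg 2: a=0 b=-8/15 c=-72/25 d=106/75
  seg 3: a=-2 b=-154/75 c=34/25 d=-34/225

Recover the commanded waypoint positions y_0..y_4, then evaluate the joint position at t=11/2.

y_0 = S_0(0) = a_0 = 2
y_1 = S_1(0) = a_1 = -2
y_2 = S_2(0) = a_2 = 0
y_3 = S_3(0) = a_3 = -2
y_4 = S_3(3) = 0
t_q=11/2 is in segment 3 (τ=3/2); S_3(τ)=-253/100

y_0=2 y_1=-2 y_2=0 y_3=-2 y_4=0
S(11/2) = -253/100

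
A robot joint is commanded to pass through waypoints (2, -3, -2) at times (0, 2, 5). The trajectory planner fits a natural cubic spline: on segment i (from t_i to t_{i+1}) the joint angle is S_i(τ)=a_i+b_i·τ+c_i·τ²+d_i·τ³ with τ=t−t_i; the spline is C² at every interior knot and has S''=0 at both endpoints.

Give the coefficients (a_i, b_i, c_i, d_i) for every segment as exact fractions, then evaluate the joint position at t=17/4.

  seg 0: a=2 b=-46/15 c=0 d=17/120
  seg 1: a=-3 b=-41/30 c=17/20 d=-17/180
S(17/4) = -729/256

Δ: Δ0=-5/2, Δ1=1/3
row 1: diag=10, rhs=17; c'=3/10, d'=17/10
back: M1=17/10
M: M0=0, M1=17/10, M2=0
seg 0: a=2, c=M0/2=0, d=(M1−M0)/(6·2)=17/120, b=Δ0−h0·(2M0+M1)/6=-46/15
seg 1: a=-3, c=M1/2=17/20, d=(M2−M1)/(6·3)=-17/180, b=Δ1−h1·(2M1+M2)/6=-41/30
t_q=17/4 → seg 1, τ=9/4; S=-3+-41/30·τ+17/20·τ²+-17/180·τ³=-729/256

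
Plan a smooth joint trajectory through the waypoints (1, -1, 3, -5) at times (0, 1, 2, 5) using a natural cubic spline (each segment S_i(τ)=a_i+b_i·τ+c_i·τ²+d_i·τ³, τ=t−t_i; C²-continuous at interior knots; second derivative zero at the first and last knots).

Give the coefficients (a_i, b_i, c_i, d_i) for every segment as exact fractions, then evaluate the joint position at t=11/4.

Δ: Δ0=-2, Δ1=4, Δ2=-8/3
row 1: diag=4, rhs=36; c'=1/4, d'=9
row 2: denom=8−1·1/4=31/4; d'=(-40−1·9)/(31/4)=-196/31
back: M2=-196/31
back: M1=9−1/4·-196/31=328/31
M: M0=0, M1=328/31, M2=-196/31, M3=0
seg 0: a=1, c=M0/2=0, d=(M1−M0)/(6·1)=164/93, b=Δ0−h0·(2M0+M1)/6=-350/93
seg 1: a=-1, c=M1/2=164/31, d=(M2−M1)/(6·1)=-262/93, b=Δ1−h1·(2M1+M2)/6=142/93
seg 2: a=3, c=M2/2=-98/31, d=(M3−M2)/(6·3)=98/279, b=Δ2−h2·(2M2+M3)/6=340/93
t_q=11/4 → seg 2, τ=3/4; S=3+340/93·τ+-98/31·τ²+98/279·τ³=4079/992

  seg 0: a=1 b=-350/93 c=0 d=164/93
  seg 1: a=-1 b=142/93 c=164/31 d=-262/93
  seg 2: a=3 b=340/93 c=-98/31 d=98/279
S(11/4) = 4079/992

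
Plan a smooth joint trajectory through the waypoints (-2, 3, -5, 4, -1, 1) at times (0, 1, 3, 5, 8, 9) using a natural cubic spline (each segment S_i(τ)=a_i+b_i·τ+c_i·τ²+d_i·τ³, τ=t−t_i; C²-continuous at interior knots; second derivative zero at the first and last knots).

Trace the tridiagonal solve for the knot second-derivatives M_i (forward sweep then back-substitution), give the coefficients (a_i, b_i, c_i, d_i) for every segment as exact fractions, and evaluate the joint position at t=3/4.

  seg 0: a=-2 b=62797/8796 c=0 d=-18817/8796
  seg 1: a=3 b=3173/4398 c=-18817/2932 d=17843/8796
  seg 2: a=-5 b=-2671/4398 c=16869/2932 d=-28145/17592
  seg 3: a=4 b=7054/2199 c=-2819/733 d=1628/2199
  seg 4: a=-1 b=268/2199 c=2065/733 d=-2065/2199
S(3/4) = 460103/187648

Δ: Δ0=5, Δ1=-4, Δ2=9/2, Δ3=-5/3, Δ4=2
row 1: diag=6, rhs=-54; c'=1/3, d'=-9
row 2: denom=8−2·1/3=22/3; d'=(51−2·-9)/(22/3)=207/22
row 3: denom=10−2·3/11=104/11; d'=(-37−2·207/22)/(104/11)=-307/52
row 4: denom=8−3·33/104=733/104; d'=(22−3·-307/52)/(733/104)=4130/733
back: M4=4130/733
back: M3=-307/52−33/104·4130/733=-5638/733
back: M2=207/22−3/11·-5638/733=16869/1466
back: M1=-9−1/3·16869/1466=-18817/1466
M: M0=0, M1=-18817/1466, M2=16869/1466, M3=-5638/733, M4=4130/733, M5=0
seg 0: a=-2, c=M0/2=0, d=(M1−M0)/(6·1)=-18817/8796, b=Δ0−h0·(2M0+M1)/6=62797/8796
seg 1: a=3, c=M1/2=-18817/2932, d=(M2−M1)/(6·2)=17843/8796, b=Δ1−h1·(2M1+M2)/6=3173/4398
seg 2: a=-5, c=M2/2=16869/2932, d=(M3−M2)/(6·2)=-28145/17592, b=Δ2−h2·(2M2+M3)/6=-2671/4398
seg 3: a=4, c=M3/2=-2819/733, d=(M4−M3)/(6·3)=1628/2199, b=Δ3−h3·(2M3+M4)/6=7054/2199
seg 4: a=-1, c=M4/2=2065/733, d=(M5−M4)/(6·1)=-2065/2199, b=Δ4−h4·(2M4+M5)/6=268/2199
t_q=3/4 → seg 0, τ=3/4; S=-2+62797/8796·τ+0·τ²+-18817/8796·τ³=460103/187648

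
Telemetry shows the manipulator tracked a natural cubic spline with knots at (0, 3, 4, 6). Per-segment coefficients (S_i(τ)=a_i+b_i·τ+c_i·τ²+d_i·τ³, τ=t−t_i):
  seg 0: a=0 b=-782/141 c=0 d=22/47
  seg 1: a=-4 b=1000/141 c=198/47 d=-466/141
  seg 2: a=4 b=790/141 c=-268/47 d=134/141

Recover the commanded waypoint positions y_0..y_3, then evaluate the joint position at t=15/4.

y_0=0 y_1=-4 y_2=4 y_3=0
S(15/4) = 3451/1504

y_0 = S_0(0) = a_0 = 0
y_1 = S_1(0) = a_1 = -4
y_2 = S_2(0) = a_2 = 4
y_3 = S_2(2) = 0
t_q=15/4 is in segment 1 (τ=3/4); S_1(τ)=3451/1504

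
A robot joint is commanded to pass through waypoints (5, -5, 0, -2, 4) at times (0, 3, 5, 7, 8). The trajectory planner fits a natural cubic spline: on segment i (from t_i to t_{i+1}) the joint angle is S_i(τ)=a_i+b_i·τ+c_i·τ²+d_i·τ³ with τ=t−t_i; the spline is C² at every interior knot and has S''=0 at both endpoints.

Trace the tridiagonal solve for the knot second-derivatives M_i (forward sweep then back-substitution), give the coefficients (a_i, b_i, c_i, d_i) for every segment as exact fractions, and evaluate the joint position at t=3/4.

  seg 0: a=5 b=-1775/312 c=0 d=245/936
  seg 1: a=-5 b=215/156 c=245/104 d=-35/39
  seg 2: a=0 b=5/156 c=-315/104 d=49/39
  seg 3: a=-2 b=467/156 c=469/104 d=-469/312
S(3/4) = 5615/6656

Δ: Δ0=-10/3, Δ1=5/2, Δ2=-1, Δ3=6
row 1: diag=10, rhs=35; c'=1/5, d'=7/2
row 2: denom=8−2·1/5=38/5; d'=(-21−2·7/2)/(38/5)=-70/19
row 3: denom=6−2·5/19=104/19; d'=(42−2·-70/19)/(104/19)=469/52
back: M3=469/52
back: M2=-70/19−5/19·469/52=-315/52
back: M1=7/2−1/5·-315/52=245/52
M: M0=0, M1=245/52, M2=-315/52, M3=469/52, M4=0
seg 0: a=5, c=M0/2=0, d=(M1−M0)/(6·3)=245/936, b=Δ0−h0·(2M0+M1)/6=-1775/312
seg 1: a=-5, c=M1/2=245/104, d=(M2−M1)/(6·2)=-35/39, b=Δ1−h1·(2M1+M2)/6=215/156
seg 2: a=0, c=M2/2=-315/104, d=(M3−M2)/(6·2)=49/39, b=Δ2−h2·(2M2+M3)/6=5/156
seg 3: a=-2, c=M3/2=469/104, d=(M4−M3)/(6·1)=-469/312, b=Δ3−h3·(2M3+M4)/6=467/156
t_q=3/4 → seg 0, τ=3/4; S=5+-1775/312·τ+0·τ²+245/936·τ³=5615/6656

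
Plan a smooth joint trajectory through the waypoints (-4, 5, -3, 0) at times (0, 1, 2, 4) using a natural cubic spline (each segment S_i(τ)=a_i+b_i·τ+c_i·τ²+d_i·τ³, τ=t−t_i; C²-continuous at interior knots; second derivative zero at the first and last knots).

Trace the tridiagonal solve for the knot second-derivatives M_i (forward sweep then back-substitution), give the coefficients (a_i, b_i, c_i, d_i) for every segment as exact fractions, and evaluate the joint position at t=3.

Δ: Δ0=9, Δ1=-8, Δ2=3/2
row 1: diag=4, rhs=-102; c'=1/4, d'=-51/2
row 2: denom=6−1·1/4=23/4; d'=(57−1·-51/2)/(23/4)=330/23
back: M2=330/23
back: M1=-51/2−1/4·330/23=-669/23
M: M0=0, M1=-669/23, M2=330/23, M3=0
seg 0: a=-4, c=M0/2=0, d=(M1−M0)/(6·1)=-223/46, b=Δ0−h0·(2M0+M1)/6=637/46
seg 1: a=5, c=M1/2=-669/46, d=(M2−M1)/(6·1)=333/46, b=Δ1−h1·(2M1+M2)/6=-16/23
seg 2: a=-3, c=M2/2=165/23, d=(M3−M2)/(6·2)=-55/46, b=Δ2−h2·(2M2+M3)/6=-371/46
t_q=3 → seg 2, τ=1; S=-3+-371/46·τ+165/23·τ²+-55/46·τ³=-117/23

  seg 0: a=-4 b=637/46 c=0 d=-223/46
  seg 1: a=5 b=-16/23 c=-669/46 d=333/46
  seg 2: a=-3 b=-371/46 c=165/23 d=-55/46
S(3) = -117/23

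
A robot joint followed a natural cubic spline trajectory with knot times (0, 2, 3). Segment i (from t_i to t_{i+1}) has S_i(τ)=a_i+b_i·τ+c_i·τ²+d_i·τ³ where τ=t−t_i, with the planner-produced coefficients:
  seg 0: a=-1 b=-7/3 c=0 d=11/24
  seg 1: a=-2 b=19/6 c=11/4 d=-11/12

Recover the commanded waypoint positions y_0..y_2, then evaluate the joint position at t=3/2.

y_0 = S_0(0) = a_0 = -1
y_1 = S_1(0) = a_1 = -2
y_2 = S_1(1) = 3
t_q=3/2 is in segment 0 (τ=3/2); S_0(τ)=-189/64

y_0=-1 y_1=-2 y_2=3
S(3/2) = -189/64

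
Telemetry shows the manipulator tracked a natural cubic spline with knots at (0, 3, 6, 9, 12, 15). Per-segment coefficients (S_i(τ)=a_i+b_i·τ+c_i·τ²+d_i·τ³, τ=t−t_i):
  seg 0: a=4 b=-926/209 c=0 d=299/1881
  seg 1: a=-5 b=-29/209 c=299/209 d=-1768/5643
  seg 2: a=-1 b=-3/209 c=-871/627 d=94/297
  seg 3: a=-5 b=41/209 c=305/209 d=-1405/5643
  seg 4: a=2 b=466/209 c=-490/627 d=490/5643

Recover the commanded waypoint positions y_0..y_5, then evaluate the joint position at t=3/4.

y_0=4 y_1=-5 y_2=-1 y_3=-5 y_4=2 y_5=4
S(3/4) = 9953/13376

y_0 = S_0(0) = a_0 = 4
y_1 = S_1(0) = a_1 = -5
y_2 = S_2(0) = a_2 = -1
y_3 = S_3(0) = a_3 = -5
y_4 = S_4(0) = a_4 = 2
y_5 = S_4(3) = 4
t_q=3/4 is in segment 0 (τ=3/4); S_0(τ)=9953/13376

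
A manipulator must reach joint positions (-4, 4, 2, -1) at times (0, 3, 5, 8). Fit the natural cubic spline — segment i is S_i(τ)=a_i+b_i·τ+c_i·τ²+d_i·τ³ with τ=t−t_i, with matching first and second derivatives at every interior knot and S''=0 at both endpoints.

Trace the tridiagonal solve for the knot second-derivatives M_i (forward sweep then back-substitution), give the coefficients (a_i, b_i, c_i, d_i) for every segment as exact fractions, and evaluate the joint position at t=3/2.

  seg 0: a=-4 b=61/16 c=0 d=-55/432
  seg 1: a=4 b=3/8 c=-55/48 d=11/48
  seg 2: a=2 b=-35/24 c=11/48 d=-11/432
S(3/2) = 165/128

Δ: Δ0=8/3, Δ1=-1, Δ2=-1
row 1: diag=10, rhs=-22; c'=1/5, d'=-11/5
row 2: denom=10−2·1/5=48/5; d'=(0−2·-11/5)/(48/5)=11/24
back: M2=11/24
back: M1=-11/5−1/5·11/24=-55/24
M: M0=0, M1=-55/24, M2=11/24, M3=0
seg 0: a=-4, c=M0/2=0, d=(M1−M0)/(6·3)=-55/432, b=Δ0−h0·(2M0+M1)/6=61/16
seg 1: a=4, c=M1/2=-55/48, d=(M2−M1)/(6·2)=11/48, b=Δ1−h1·(2M1+M2)/6=3/8
seg 2: a=2, c=M2/2=11/48, d=(M3−M2)/(6·3)=-11/432, b=Δ2−h2·(2M2+M3)/6=-35/24
t_q=3/2 → seg 0, τ=3/2; S=-4+61/16·τ+0·τ²+-55/432·τ³=165/128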